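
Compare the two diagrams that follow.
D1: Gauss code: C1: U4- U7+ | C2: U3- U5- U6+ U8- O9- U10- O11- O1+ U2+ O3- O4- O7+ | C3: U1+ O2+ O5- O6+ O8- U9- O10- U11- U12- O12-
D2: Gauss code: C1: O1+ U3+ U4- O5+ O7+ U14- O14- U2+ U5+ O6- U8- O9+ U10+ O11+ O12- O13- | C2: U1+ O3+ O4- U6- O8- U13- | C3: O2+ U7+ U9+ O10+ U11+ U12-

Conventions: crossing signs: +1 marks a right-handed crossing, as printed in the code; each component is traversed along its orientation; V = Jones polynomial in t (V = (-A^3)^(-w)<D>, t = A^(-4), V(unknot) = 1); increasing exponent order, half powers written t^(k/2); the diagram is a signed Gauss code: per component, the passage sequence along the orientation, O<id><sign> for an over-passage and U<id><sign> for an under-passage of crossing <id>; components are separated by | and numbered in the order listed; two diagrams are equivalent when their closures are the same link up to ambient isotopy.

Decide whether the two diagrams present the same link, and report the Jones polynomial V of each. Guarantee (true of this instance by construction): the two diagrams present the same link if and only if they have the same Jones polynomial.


same link: no
V(D1) = t^-3 + t^-2 + t^-1 + 1  [12 crossings, <D> = A^-12 + A^-8 + A^-4 + 1, w = -4]
V(D2) = t^-1 + 2t - t^2 + 2t^3 - t^4 + t^5  (w +2, c 14, <D> = A^-14 - A^-10 + 2A^-6 - A^-2 + 2A^2 + A^10)
note: V(t) takes 2 values over 2 diagrams, fixing the grouping


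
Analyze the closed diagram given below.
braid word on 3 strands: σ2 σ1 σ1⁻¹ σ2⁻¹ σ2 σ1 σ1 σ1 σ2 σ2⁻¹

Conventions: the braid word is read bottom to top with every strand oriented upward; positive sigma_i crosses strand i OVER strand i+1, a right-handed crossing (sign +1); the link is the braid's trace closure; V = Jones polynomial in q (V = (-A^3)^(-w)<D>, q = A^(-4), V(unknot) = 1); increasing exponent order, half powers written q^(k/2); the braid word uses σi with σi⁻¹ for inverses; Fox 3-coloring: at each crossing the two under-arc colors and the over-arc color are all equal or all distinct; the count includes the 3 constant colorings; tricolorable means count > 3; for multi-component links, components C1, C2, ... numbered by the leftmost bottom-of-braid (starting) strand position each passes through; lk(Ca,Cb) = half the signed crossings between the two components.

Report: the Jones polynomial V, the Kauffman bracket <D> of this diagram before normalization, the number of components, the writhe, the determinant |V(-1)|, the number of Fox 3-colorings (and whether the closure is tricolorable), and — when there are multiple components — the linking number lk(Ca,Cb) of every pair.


V(q) = q + q^3 - q^4
bracket: -A^-4 + 1 + A^8, w = +4
1 component, writhe +4, over 10 crossings
det 3, colorings 9 of 3^10 — tricolorable
observation: w = +4 shifts under R1 moves; the (-A^3)^(-4) factor cancels that in V


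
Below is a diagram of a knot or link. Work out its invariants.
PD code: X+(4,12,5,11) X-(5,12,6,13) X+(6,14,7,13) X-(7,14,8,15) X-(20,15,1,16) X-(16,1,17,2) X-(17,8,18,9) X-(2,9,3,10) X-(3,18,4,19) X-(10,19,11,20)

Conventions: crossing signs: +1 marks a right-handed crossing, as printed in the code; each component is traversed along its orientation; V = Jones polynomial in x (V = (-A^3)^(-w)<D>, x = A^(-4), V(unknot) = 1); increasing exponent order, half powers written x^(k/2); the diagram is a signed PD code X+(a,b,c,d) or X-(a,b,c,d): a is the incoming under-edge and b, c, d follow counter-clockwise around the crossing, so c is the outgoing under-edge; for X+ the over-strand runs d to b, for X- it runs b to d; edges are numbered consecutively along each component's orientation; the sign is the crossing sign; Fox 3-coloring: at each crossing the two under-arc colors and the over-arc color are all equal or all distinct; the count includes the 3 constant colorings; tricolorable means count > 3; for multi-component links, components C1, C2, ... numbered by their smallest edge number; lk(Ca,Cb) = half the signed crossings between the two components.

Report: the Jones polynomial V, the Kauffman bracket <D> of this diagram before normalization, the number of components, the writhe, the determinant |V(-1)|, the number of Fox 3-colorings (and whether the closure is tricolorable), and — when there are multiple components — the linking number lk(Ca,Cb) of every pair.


V(x) = -x^-7 + x^-6 - x^-5 + x^-4 + x^-2
bracket: A^-10 + A^-2 - A^2 + A^6 - A^10, w = -6
1 component, writhe -6, over 10 crossings
det 5, colorings 3 of 3^10 — not tricolorable
observation: the span of V is 5, forcing >= 5 crossings in any diagram


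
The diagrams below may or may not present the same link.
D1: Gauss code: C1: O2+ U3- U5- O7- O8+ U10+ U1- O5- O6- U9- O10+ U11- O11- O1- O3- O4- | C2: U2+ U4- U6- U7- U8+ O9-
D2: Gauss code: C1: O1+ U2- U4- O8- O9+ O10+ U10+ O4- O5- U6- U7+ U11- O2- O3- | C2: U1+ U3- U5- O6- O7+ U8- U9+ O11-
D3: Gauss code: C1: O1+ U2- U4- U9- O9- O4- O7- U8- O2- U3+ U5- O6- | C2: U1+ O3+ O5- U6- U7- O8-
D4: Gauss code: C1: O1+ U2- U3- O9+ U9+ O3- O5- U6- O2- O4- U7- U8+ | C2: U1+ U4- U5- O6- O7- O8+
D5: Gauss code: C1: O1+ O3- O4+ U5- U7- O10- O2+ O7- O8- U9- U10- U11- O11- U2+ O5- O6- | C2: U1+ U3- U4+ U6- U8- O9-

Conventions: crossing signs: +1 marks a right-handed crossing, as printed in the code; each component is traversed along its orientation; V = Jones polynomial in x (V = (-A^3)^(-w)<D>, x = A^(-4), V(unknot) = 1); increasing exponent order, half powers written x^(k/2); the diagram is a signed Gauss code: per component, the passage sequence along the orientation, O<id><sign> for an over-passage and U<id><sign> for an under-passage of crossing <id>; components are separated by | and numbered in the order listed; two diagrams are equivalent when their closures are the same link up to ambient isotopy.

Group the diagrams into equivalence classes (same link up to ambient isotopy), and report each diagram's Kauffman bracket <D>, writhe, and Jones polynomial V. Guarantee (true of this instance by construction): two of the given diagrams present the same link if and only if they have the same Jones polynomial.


classes: {D1, D2, D3, D4, D5}
V(D1) = -x^(-5/2) - x^(-1/2)  [11 crossings, <D> = A^-13 + A^-5, w = -5]
D2 (bracket A^-7 + A; 11 crossings at w = -3): V = -x^(-5/2) - x^(-1/2)
V(D3) = -x^(-5/2) - x^(-1/2)  (w -5, c 9, <D> = A^-13 + A^-5)
V(D4) = -x^(-5/2) - x^(-1/2)  (w -3, c 9, <D> = A^-7 + A)
V(D5) = -x^(-5/2) - x^(-1/2)  [11 crossings, <D> = A^-13 + A^-5, w = -5]
insight: one V(x) for all 5 diagrams — one class (guaranteed)


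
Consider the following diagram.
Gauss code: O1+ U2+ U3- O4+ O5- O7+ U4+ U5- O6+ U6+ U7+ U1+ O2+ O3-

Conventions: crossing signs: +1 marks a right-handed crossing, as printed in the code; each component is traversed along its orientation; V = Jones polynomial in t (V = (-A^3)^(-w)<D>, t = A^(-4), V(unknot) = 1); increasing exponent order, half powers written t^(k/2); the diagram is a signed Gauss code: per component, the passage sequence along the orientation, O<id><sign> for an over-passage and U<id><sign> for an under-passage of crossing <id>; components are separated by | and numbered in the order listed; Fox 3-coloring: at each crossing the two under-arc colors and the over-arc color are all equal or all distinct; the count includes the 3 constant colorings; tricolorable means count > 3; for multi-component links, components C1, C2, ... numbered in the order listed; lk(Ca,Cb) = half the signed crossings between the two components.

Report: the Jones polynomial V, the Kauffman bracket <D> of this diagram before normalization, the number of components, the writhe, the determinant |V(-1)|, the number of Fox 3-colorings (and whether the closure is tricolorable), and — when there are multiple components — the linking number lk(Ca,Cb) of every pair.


Jones polynomial: V(t) = 1
<D> = -A^9; writhe +3
components 1, writhe +3 (7 crossings)
3-colorings: 3 of 3^7, det 1 — not tricolorable
note: w = +3 (over 7 crossings) is diagram-only; (-A^3)^(-3) removes it from V


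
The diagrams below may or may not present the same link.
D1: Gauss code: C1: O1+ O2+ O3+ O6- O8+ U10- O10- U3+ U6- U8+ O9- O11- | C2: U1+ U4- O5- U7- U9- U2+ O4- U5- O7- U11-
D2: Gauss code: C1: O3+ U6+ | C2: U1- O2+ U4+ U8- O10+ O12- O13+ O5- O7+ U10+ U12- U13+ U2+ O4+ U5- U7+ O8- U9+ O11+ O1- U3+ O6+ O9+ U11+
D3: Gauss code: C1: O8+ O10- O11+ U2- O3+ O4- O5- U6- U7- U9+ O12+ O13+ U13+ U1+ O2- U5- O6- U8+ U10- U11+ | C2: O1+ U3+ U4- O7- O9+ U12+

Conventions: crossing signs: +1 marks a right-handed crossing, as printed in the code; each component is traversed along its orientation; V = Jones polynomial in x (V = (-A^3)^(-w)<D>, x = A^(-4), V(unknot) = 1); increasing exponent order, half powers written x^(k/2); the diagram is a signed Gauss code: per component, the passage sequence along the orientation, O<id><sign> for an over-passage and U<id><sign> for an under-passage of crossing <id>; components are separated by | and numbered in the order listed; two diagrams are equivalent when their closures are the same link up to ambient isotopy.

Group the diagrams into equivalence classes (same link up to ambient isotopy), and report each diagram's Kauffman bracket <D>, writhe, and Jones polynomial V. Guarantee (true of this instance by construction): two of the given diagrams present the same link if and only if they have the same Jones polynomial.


grouping into links: {D1} | {D2} | {D3}
V(D1) = x^(-9/2) - x^(-5/2) - x^(-3/2) - x^(-1/2)  (w -3, c 11, <D> = A^-7 + A^-3 + A - A^9)
D2 (bracket A^5 + A^13; 13 crossings at w = +5): V = -x^(1/2) - x^(5/2)
V(D3) = x^(-7/2) - x^(-5/2) + x^(-3/2) - 2x^(-1/2) - x^(3/2)  [13 crossings, <D> = A^-3 + 2A^5 - A^9 + A^13 - A^17, w = +1]
why: 3 values of V(x) split the 3 diagrams


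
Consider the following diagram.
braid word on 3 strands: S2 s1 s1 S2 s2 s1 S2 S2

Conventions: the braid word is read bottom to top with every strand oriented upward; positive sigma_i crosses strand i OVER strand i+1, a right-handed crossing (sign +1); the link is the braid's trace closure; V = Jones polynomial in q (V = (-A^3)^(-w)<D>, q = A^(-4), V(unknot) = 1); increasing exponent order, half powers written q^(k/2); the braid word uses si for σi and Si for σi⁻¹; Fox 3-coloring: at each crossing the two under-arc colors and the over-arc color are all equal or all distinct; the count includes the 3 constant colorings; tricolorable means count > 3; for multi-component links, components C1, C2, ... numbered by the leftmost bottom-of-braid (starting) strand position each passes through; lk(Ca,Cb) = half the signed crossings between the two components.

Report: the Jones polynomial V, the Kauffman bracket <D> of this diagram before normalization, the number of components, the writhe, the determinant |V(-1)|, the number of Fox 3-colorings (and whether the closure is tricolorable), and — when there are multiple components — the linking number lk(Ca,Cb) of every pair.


V = -q^-3 + q^-2 - q^-1 + 3 - q + q^2 - q^3
<D> = -A^-12 + A^-8 - A^-4 + 3 - A^4 + A^8 - A^12 (w = 0)
1 component over 8 crossings, w = 0
27 Fox colorings among 3^8, |V(-1)| = 9: tricolorable
why: w = 0 (over 8 crossings) is diagram-only; (-A^3)^(0) removes it from V


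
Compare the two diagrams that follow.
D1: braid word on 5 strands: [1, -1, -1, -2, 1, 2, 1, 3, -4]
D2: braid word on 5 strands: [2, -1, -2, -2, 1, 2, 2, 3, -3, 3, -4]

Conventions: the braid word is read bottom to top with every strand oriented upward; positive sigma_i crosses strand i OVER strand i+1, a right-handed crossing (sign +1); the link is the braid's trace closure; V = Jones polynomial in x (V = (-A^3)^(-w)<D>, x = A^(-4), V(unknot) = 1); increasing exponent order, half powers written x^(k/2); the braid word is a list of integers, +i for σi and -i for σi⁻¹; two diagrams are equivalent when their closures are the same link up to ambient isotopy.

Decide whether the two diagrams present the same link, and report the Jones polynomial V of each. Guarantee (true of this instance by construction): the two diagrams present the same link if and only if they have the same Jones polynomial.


equivalent: no
V(D1) = -x^(-1/2) - x^(1/2)  (w +1, c 9, <D> = A + A^5)
V(D2) = -x^(-3/2) - 2x^(1/2) + x^(3/2) - x^(5/2) + x^(7/2)  [11 crossings, <D> = -A^-11 + A^-7 - A^-3 + 2A + A^9, w = +1]
key observation: comparing 2 Jones polynomials yields 2 groups


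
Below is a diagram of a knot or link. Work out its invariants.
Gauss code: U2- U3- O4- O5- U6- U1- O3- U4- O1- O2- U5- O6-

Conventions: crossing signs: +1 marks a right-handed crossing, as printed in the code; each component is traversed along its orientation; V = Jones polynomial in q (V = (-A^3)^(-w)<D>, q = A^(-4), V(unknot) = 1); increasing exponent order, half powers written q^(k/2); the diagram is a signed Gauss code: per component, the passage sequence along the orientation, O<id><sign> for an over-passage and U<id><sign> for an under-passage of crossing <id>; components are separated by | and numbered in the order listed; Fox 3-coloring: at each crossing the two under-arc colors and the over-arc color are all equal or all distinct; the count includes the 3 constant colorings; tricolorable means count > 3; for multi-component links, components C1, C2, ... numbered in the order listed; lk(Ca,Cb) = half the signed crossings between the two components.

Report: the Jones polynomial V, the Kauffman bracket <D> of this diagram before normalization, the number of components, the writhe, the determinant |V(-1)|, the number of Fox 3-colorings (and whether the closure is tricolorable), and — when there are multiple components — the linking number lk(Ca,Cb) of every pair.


V = -q^-7 + q^-6 - q^-5 + q^-4 + q^-2
<D> = A^-10 + A^-2 - A^2 + A^6 - A^10 (w = -6)
1 component over 6 crossings, w = -6
3 Fox colorings among 3^6, |V(-1)| = 5: not tricolorable
why: V spans 5 powers of q: at least 5 crossings in any diagram


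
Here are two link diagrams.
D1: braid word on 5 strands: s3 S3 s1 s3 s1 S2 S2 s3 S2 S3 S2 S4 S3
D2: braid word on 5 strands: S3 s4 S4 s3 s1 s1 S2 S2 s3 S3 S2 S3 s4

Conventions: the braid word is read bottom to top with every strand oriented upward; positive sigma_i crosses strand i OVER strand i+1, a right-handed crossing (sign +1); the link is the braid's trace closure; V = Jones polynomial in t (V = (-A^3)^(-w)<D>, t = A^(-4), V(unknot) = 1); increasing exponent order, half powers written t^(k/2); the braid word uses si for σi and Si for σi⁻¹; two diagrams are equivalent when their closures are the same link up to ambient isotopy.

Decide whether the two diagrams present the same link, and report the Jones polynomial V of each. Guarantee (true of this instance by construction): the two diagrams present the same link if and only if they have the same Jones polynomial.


same link: yes
V(D1) = t^(-7/2) - t^(-5/2) + t^(-3/2) - 2t^(-1/2) - t^(3/2)  [13 crossings, <D> = A^-15 + 2A^-7 - A^-3 + A - A^5, w = -3]
V(D2) = t^(-7/2) - t^(-5/2) + t^(-3/2) - 2t^(-1/2) - t^(3/2)  [13 crossings, <D> = A^-9 + 2A^-1 - A^3 + A^7 - A^11, w = -1]
insight: all 2 diagrams share one V(t), hence one class


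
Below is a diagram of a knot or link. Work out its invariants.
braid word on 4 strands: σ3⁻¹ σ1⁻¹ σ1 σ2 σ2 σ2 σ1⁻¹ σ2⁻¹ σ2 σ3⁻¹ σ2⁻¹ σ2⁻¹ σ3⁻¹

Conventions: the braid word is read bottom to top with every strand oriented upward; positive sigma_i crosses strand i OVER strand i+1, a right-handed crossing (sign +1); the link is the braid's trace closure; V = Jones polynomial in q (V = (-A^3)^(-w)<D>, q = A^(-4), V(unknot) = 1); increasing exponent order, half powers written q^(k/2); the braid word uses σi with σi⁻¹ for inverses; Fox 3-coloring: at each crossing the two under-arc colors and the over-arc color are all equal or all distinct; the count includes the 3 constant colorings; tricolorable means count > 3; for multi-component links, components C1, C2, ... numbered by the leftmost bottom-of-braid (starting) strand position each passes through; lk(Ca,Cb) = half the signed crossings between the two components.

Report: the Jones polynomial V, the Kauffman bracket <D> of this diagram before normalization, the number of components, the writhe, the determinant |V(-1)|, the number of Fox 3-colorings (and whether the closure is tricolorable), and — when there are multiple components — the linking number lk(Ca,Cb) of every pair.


V(q) = -q^-5 + q^-4 - q^-3 + 2q^-2 - q^-1 + 2 - q
bracket: A^-13 - 2A^-9 + A^-5 - 2A^-1 + A^3 - A^7 + A^11, w = -3
1 component, writhe -3, over 13 crossings
det 9, colorings 9 of 3^13 — tricolorable
observation: |V(-1)| = 9: so tricolorable, since 3 divides 9


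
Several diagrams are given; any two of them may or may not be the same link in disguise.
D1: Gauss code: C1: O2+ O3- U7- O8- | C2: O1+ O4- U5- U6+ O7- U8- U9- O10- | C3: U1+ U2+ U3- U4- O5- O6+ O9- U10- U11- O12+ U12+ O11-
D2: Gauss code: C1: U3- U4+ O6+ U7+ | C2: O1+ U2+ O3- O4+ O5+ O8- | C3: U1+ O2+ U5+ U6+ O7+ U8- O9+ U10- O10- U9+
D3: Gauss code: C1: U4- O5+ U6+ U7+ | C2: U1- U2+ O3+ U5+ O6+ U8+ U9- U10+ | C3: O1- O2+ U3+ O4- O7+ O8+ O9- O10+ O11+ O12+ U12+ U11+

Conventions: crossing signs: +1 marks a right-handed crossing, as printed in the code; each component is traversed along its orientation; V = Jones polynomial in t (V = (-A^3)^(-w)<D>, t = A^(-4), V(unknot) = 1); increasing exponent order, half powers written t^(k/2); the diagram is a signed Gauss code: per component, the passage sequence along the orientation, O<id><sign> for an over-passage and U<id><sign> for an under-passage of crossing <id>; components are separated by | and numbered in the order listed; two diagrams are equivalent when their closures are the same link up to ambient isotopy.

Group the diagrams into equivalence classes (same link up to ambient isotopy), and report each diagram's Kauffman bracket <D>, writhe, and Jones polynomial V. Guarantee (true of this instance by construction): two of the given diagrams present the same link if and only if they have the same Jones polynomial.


equivalence classes: {D1} | {D2, D3}
D1 (bracket A^-8 + 2 + A^8; 12 crossings at w = -4): V = t^-5 + 2t^-3 + t^-1
V(D2) = t + 2t^3 + t^5  [10 crossings, <D> = A^-8 + 2 + A^8, w = +4]
V(D3) = t + 2t^3 + t^5  (w +6, c 12, <D> = A^-2 + 2A^6 + A^14)
observation: comparing 3 Jones polynomials yields 2 groups


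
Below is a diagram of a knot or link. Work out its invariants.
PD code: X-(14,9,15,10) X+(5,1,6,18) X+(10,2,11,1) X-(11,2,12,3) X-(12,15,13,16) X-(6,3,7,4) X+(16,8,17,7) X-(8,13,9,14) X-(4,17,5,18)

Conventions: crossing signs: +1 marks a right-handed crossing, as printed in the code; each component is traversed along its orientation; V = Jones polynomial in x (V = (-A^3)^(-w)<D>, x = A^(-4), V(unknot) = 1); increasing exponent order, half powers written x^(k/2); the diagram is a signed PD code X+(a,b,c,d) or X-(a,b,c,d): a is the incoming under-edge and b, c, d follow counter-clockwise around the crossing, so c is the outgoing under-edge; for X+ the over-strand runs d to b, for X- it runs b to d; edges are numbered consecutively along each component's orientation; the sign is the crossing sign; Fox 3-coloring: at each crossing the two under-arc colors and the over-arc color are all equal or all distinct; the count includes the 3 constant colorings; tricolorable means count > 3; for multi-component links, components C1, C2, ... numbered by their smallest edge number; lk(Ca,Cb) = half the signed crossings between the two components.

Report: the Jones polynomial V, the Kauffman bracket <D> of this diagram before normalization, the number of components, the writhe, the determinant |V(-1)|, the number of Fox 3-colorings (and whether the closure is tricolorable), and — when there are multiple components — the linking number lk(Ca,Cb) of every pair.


Jones polynomial: V(x) = -x^-4 + x^-3 + x^-1
<D> = -A^-5 - A^3 + A^7; writhe -3
components 1, writhe -3 (9 crossings)
3-colorings: 9 of 3^9, det 3 — tricolorable
note: w = -3 shifts under R1 moves; the (-A^3)^(3) factor cancels that in V


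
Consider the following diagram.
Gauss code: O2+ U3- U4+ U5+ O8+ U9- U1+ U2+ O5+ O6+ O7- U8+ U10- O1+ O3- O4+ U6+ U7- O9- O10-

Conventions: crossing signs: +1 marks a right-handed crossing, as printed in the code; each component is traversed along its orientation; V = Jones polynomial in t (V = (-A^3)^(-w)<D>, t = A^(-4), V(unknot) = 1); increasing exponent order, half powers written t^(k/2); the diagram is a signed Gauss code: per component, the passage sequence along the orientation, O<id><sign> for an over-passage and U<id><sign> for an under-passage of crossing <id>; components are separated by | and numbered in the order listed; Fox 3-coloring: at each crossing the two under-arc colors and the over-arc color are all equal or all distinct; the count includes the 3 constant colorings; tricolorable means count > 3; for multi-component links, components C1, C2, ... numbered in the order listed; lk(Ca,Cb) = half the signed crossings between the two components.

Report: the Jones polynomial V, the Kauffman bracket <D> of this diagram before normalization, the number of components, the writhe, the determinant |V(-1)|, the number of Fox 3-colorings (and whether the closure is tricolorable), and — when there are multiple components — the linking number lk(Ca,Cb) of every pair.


V(t) = t + t^3 - t^4
bracket: -A^-10 + A^-6 + A^2, w = +2
1 component, writhe +2, over 10 crossings
det 3, colorings 9 of 3^10 — tricolorable
observation: |V(-1)| = 3: so tricolorable, since 3 divides 3


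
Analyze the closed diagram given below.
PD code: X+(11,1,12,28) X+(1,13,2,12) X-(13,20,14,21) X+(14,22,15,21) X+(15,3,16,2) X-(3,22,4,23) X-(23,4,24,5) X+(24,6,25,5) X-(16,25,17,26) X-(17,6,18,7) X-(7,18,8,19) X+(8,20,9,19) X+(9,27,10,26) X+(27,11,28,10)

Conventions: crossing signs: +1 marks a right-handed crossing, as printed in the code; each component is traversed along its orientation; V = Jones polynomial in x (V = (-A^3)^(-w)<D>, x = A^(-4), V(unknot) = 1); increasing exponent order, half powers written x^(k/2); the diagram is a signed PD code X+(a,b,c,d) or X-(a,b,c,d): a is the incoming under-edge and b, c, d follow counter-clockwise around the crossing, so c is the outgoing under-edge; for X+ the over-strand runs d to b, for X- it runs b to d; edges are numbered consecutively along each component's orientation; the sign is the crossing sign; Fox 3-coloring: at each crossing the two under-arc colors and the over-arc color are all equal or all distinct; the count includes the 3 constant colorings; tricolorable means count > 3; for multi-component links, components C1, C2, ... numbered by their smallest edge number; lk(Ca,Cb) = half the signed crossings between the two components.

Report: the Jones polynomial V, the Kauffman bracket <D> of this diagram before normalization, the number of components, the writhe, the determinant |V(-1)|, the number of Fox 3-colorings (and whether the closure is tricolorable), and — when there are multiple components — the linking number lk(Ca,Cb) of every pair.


V(x) = x + x^3 - x^4
bracket: -A^-10 + A^-6 + A^2, w = +2
1 component, writhe +2, over 14 crossings
det 3, colorings 9 of 3^14 — tricolorable
observation: |V(-1)| = 3: so tricolorable, since 3 divides 3


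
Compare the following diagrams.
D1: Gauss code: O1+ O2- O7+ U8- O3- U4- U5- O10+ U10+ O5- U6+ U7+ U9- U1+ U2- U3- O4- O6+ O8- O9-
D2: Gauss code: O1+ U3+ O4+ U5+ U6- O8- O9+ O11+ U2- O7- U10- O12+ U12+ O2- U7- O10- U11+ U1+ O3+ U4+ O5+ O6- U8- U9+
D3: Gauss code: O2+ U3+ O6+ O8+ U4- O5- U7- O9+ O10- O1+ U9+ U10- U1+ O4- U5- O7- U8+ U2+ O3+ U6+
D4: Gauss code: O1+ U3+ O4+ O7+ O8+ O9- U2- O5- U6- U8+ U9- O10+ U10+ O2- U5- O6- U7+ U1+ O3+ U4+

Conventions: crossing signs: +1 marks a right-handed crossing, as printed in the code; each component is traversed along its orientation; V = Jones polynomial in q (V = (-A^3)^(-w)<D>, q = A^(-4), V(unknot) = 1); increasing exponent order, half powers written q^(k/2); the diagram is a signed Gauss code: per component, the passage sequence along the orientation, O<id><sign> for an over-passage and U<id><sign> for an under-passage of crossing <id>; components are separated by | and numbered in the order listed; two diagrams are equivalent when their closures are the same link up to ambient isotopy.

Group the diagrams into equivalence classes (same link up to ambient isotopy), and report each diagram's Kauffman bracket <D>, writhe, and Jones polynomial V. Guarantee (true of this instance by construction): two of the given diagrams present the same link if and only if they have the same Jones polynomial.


classes: {D1} | {D2, D3, D4}
V(D1) = 1  [10 crossings, <D> = A^-6, w = -2]
D2 (bracket -A^-6 + A^-2 - A^2 + 3A^6 - A^10 + A^14 - A^18; 12 crossings at w = +2): V = -q^-3 + q^-2 - q^-1 + 3 - q + q^2 - q^3
V(D3) = -q^-3 + q^-2 - q^-1 + 3 - q + q^2 - q^3  (w +2, c 10, <D> = -A^-6 + A^-2 - A^2 + 3A^6 - A^10 + A^14 - A^18)
D4 (bracket -A^-6 + A^-2 - A^2 + 3A^6 - A^10 + A^14 - A^18; 10 crossings at w = +2): V = -q^-3 + q^-2 - q^-1 + 3 - q + q^2 - q^3
insight: V(q) takes 2 values over 4 diagrams, fixing the grouping


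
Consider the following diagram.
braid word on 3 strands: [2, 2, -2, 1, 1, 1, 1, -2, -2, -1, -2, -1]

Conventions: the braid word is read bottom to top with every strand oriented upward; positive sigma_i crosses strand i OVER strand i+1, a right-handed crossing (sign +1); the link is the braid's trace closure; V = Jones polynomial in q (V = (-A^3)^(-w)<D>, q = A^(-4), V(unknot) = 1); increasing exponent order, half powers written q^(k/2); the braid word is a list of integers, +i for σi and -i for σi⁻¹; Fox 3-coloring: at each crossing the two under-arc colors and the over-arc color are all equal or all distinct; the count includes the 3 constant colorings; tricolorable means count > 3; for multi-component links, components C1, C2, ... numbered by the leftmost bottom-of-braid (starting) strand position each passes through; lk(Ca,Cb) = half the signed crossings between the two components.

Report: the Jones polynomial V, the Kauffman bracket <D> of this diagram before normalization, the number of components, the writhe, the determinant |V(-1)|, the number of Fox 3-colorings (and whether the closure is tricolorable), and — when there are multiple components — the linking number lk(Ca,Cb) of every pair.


Jones polynomial: V(q) = -q^-3 + q^-2 - q^-1 + 3 - q + q^2 - q^3
<D> = -A^-12 + A^-8 - A^-4 + 3 - A^4 + A^8 - A^12; writhe 0
components 1, writhe 0 (12 crossings)
3-colorings: 27 of 3^12, det 9 — tricolorable
note: V is palindromic (span 6, det 9): q -> 1/q fixes it; necessary, not sufficient, for amphichirality


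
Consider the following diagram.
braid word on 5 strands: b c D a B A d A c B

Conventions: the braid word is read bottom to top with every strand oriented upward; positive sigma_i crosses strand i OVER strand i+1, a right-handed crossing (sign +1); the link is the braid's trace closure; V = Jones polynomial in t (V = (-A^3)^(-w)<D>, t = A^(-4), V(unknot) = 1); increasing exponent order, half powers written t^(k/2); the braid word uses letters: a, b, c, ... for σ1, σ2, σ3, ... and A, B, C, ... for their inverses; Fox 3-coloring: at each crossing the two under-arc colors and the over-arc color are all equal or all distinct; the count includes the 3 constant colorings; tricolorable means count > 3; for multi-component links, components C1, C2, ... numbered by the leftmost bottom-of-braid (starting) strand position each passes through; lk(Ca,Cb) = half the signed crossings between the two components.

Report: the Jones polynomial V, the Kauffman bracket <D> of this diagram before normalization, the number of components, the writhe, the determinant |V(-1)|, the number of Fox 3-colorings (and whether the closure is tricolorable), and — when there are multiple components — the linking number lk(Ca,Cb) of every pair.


Jones polynomial: V(t) = 1 + t + t^2 + t^3
<D> = A^-12 + A^-8 + A^-4 + 1; writhe 0
components 3, writhe 0 (10 crossings)
linking number lk(C1,C2) = +1
lk(C1,C3): 0
lk(C2,C3) = 0
3-colorings: 9 of 3^11, det 0 — tricolorable
note: det 0 = |V(-1)|; divisible by 3, so tricolorable


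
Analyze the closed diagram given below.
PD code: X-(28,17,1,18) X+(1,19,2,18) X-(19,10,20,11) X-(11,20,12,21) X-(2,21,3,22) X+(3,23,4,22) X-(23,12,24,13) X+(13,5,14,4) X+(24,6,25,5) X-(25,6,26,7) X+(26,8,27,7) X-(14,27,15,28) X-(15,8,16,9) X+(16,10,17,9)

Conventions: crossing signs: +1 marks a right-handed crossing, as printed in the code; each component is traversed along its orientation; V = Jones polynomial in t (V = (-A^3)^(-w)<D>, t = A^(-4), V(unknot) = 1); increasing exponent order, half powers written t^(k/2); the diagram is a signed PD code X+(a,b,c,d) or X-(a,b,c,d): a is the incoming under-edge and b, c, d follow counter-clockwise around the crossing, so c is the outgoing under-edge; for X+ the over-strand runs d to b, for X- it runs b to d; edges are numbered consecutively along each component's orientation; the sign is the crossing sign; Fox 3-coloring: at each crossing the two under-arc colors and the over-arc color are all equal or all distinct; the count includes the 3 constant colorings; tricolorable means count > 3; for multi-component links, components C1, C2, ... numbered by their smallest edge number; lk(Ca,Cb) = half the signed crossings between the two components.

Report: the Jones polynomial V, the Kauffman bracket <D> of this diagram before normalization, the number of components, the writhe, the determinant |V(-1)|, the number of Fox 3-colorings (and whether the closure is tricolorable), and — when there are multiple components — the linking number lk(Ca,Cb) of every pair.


V(t) = -t^-4 + t^-3 + t^-1
bracket: A^-2 + A^6 - A^10, w = -2
1 component, writhe -2, over 14 crossings
det 3, colorings 9 of 3^14 — tricolorable
observation: the span of V is 3, forcing >= 3 crossings in any diagram


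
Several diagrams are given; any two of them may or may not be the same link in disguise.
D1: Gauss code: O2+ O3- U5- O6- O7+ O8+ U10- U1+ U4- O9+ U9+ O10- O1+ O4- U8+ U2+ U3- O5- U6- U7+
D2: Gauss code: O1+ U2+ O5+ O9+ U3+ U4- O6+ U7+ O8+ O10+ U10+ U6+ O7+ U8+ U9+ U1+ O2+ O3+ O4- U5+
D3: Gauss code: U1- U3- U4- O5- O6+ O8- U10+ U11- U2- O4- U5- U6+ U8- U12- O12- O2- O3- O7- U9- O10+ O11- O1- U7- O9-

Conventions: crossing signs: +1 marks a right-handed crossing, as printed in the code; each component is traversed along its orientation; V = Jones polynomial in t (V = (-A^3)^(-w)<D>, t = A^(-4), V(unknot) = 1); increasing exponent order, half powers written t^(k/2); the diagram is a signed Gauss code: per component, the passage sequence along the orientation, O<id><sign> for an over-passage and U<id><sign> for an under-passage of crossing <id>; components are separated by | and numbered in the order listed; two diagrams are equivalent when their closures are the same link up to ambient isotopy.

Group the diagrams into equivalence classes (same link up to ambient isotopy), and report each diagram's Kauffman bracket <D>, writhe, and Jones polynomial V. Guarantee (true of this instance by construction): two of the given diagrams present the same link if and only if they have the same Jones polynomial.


classes: {D1} | {D2} | {D3}
V(D1) = 1  [10 crossings, <D> = 1, w = 0]
V(D2) = t^2 + 2t^4 - 2t^5 + t^6 - 2t^7 + t^8  [10 crossings, <D> = A^-8 - 2A^-4 + 1 - 2A^4 + 2A^8 + A^16, w = +8]
D3 (bracket A^-16 + 2A^-8 - 2A^-4 + 1 - 2A^4 + A^8; 12 crossings at w = -8): V = t^-8 - 2t^-7 + t^-6 - 2t^-5 + 2t^-4 + t^-2
note: 3 values of V(t) split the 3 diagrams


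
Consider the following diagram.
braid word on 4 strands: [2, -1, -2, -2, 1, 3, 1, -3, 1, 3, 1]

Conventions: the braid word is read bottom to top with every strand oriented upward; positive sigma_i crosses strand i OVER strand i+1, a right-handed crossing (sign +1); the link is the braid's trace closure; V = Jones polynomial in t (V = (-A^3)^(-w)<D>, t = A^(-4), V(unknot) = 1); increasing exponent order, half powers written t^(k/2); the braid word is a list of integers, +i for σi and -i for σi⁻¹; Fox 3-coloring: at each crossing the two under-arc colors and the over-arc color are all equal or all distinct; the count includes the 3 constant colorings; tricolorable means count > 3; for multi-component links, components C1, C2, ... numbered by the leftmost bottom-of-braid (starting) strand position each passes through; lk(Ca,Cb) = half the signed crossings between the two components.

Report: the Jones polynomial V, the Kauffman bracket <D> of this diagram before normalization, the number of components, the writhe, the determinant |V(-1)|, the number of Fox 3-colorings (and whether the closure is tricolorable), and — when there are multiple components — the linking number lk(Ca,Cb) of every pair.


V(t) = t^-1 - 1 + 2t - 2t^2 + 2t^3 - 2t^4 + t^5
bracket: -A^-11 + 2A^-7 - 2A^-3 + 2A - 2A^5 + A^9 - A^13, w = +3
1 component, writhe +3, over 11 crossings
det 11, colorings 3 of 3^11 — not tricolorable
observation: w = +3 (over 11 crossings) is diagram-only; (-A^3)^(-3) removes it from V


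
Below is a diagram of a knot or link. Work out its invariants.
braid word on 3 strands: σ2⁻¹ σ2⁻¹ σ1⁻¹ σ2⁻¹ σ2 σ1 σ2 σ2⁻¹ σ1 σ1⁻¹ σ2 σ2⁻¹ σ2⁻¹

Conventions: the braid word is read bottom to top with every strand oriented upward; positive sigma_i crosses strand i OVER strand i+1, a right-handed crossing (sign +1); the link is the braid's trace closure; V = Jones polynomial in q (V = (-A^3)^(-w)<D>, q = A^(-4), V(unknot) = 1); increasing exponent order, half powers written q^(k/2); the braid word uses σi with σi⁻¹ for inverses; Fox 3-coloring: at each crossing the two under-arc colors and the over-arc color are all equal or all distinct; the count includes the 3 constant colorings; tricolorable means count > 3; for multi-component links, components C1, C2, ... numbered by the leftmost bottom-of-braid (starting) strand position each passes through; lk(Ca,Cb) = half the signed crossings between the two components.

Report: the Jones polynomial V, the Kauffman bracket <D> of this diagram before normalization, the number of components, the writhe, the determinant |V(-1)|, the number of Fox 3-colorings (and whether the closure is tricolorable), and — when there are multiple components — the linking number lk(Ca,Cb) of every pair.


V(q) = q^(-9/2) - q^(-5/2) - q^(-3/2) - q^(-1/2)
bracket: A^-7 + A^-3 + A - A^9, w = -3
2 components, writhe -3, over 13 crossings
lk(C1,C2) = 0
det 0, colorings 27 of 3^13 — tricolorable
observation: w = -3 shifts under R1 moves; the (-A^3)^(3) factor cancels that in V


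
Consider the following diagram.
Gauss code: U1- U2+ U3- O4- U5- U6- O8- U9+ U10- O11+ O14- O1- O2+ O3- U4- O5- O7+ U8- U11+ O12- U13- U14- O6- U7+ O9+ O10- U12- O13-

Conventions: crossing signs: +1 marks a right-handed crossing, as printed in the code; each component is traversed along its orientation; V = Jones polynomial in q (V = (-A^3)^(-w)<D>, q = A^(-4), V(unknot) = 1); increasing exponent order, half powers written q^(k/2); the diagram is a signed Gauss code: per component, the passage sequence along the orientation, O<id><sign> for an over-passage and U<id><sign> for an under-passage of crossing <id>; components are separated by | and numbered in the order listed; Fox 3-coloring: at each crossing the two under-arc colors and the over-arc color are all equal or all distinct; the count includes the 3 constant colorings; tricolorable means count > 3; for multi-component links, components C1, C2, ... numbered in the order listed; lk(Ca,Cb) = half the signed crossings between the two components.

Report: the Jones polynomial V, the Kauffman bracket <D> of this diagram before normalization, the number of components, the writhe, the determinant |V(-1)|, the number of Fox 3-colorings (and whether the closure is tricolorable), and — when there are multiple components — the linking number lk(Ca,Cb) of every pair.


Jones polynomial: V(q) = -q^-7 + q^-6 - q^-5 + q^-4 + q^-2
<D> = A^-10 + A^-2 - A^2 + A^6 - A^10; writhe -6
components 1, writhe -6 (14 crossings)
3-colorings: 3 of 3^14, det 5 — not tricolorable
note: the span of V is 5, forcing >= 5 crossings in any diagram


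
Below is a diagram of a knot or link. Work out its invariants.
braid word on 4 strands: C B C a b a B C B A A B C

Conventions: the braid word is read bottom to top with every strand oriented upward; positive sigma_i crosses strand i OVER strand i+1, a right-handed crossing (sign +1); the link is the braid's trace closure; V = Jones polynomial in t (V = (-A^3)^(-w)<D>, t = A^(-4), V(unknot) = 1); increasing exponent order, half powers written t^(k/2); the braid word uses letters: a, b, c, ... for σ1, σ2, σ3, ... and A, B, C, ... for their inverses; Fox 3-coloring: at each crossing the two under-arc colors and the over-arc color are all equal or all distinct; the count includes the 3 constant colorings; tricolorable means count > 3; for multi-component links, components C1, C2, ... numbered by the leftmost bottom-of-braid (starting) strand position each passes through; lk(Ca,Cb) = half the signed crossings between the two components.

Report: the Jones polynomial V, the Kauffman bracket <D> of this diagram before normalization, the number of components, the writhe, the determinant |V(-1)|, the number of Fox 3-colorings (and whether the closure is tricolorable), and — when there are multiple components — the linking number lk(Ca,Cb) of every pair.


V(t) = -t^-9 + t^-8 - 2t^-7 + 3t^-6 - 2t^-5 + 2t^-4 - t^-3 + t^-2
bracket: -A^-13 + A^-9 - 2A^-5 + 2A^-1 - 3A^3 + 2A^7 - A^11 + A^15, w = -7
1 component, writhe -7, over 13 crossings
det 13, colorings 3 of 3^13 — not tricolorable
observation: w = -7 (over 13 crossings) is diagram-only; (-A^3)^(7) removes it from V


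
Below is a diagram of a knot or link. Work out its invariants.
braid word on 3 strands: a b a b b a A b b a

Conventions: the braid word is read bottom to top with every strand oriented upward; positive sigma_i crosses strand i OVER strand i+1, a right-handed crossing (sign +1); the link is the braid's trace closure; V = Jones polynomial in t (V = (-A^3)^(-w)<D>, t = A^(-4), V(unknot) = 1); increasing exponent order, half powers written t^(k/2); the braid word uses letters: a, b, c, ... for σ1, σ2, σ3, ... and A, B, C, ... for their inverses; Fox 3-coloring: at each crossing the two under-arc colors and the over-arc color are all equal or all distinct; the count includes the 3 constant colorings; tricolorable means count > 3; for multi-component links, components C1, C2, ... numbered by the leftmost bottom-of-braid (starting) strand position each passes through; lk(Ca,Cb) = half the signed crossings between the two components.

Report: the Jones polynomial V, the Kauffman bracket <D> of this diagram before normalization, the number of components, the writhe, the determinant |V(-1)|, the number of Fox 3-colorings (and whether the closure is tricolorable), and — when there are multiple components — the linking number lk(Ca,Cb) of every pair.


V(t) = t^3 + t^5 - t^6 + t^7 - t^8 + t^9 - t^10
bracket: -A^-16 + A^-12 - A^-8 + A^-4 - 1 + A^4 + A^12, w = +8
1 component, writhe +8, over 10 crossings
det 7, colorings 3 of 3^10 — not tricolorable
observation: w = +8 (over 10 crossings) is diagram-only; (-A^3)^(-8) removes it from V


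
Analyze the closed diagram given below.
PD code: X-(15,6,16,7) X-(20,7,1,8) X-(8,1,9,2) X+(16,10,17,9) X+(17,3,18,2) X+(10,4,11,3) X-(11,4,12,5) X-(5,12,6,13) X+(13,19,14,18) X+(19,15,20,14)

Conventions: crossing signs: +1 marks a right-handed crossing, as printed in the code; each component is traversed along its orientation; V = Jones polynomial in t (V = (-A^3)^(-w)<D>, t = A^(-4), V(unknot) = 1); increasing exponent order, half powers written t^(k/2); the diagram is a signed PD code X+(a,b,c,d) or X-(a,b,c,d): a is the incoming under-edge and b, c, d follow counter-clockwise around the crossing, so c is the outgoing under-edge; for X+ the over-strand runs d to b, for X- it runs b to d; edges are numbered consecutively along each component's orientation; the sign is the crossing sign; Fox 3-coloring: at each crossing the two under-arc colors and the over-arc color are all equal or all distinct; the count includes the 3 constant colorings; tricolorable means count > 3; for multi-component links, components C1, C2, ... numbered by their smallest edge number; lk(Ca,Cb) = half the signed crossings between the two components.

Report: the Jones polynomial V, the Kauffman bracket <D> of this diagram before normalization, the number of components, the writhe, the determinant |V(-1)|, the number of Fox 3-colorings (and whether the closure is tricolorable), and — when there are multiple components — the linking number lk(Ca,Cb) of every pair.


V = -t^-3 + t^-2 - t^-1 + 3 - t + t^2 - t^3
<D> = -A^-12 + A^-8 - A^-4 + 3 - A^4 + A^8 - A^12 (w = 0)
1 component over 10 crossings, w = 0
27 Fox colorings among 3^10, |V(-1)| = 9: tricolorable
why: |V(-1)| = 9: so tricolorable, since 3 divides 9
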